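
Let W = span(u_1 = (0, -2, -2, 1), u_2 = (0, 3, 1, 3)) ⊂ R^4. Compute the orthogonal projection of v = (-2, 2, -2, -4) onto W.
proj_W(v) = (0, -22/73, 70/73, -196/73)

Set up U = [u_1 | ... | u_2] ∈ R^(4×2). The projector onto W = col(U) is P = U (U^T U)^(-1) U^T.
Compute U^T U =
  [9, -5]
  [-5, 19],
and U^T v = (-4, -8).
Solve U^T U · c = U^T v for the coefficients: c = (-58/73, -46/73). The projection is proj_W(v) = U c.
Check: (v - proj_W(v)) · u_1 = 0  (should be 0).
Check: (v - proj_W(v)) · u_2 = 0  (should be 0).
Result: proj_W(v) = (0, -22/73, 70/73, -196/73).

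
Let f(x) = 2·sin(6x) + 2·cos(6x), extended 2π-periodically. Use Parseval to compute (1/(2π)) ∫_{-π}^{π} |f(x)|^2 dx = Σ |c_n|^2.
Σ |c_n|^2 = 4

Expand |f|^2 and use orthogonality of {sin(nx), cos(mx)} on [-π, π]:
  ∫_{-π}^{π} sin(nx)^2 dx = π, ∫ cos(mx)^2 dx = π, and cross terms integrate to 0.
So ∫_{-π}^{π} f(x)^2 dx = 2^2 · π + 2^2 · π = (4 + 4)π.
Divide by 2π: (4 + 4)/2 = 4.
By Parseval, this equals Σ |c_n|^2.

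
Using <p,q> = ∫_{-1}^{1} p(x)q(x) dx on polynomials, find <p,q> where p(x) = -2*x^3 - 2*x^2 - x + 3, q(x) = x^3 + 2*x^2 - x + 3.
<p,q> = 1774/105

Expand the product: p(x)·q(x) = -2*x^6 - 6*x^5 - 3*x^4 - 3*x^3 + x^2 - 6*x + 9.
∫_{-1}^{1} of each monomial x^k gives [2/(k+1) if k even, 0 if k odd]. Integrating term-by-term (or equivalently evaluating the antiderivative F(x) = -2*x^7/7 - x^6 - 3*x^5/5 - 3*x^4/4 + x^3/3 - 3*x^2 + 9*x at the endpoints):
  F(1) − F(−1) = 1553/420 − (-5543/420) = 1774/105.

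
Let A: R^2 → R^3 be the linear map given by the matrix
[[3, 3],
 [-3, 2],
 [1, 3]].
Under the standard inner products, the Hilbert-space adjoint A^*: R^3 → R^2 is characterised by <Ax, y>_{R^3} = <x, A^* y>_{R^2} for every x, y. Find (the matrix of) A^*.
A^* = A^T =
[[3, -3, 1],
 [3, 2, 3]]

For real matrices with standard dot products, the defining identity <Ax, y> = <x, A^* y> gives (Ax)^T y = x^T (A^*) y, i.e. x^T A^T y = x^T (A^*) y. Since this holds for all x, y, we must have A^* = A^T. Therefore
A^* =
[[3, -3, 1],
 [3, 2, 3]].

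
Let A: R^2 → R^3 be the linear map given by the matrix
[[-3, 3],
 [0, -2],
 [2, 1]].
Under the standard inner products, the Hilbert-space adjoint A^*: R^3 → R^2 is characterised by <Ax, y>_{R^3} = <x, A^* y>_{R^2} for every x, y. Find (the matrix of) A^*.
A^* = A^T =
[[-3, 0, 2],
 [3, -2, 1]]

For real matrices with standard dot products, the defining identity <Ax, y> = <x, A^* y> gives (Ax)^T y = x^T (A^*) y, i.e. x^T A^T y = x^T (A^*) y. Since this holds for all x, y, we must have A^* = A^T. Therefore
A^* =
[[-3, 0, 2],
 [3, -2, 1]].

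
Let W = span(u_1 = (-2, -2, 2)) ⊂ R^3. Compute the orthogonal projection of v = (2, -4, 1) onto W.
proj_W(v) = (-1, -1, 1)

Set up U = [u_1 | ... | u_1] ∈ R^(3×1). The projector onto W = col(U) is P = U (U^T U)^(-1) U^T.
Compute U^T U =
  [12],
and U^T v = (6).
Solve U^T U · c = U^T v for the coefficients: c = (1/2). The projection is proj_W(v) = U c.
Check: (v - proj_W(v)) · u_1 = 0  (should be 0).
Result: proj_W(v) = (-1, -1, 1).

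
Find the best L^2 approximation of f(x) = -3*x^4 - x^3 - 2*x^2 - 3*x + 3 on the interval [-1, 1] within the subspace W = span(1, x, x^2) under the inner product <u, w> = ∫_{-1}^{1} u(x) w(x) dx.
g(x) = -32*x^2/7 - 18*x/5 + 114/35

The best approximation g ∈ W is the orthogonal projection of f onto W. Writing g = a_0 + a_1 x + a_2 x^2, the coefficients solve the normal equations G · a = b where
  G_{ij} = <φ_i, φ_j> and b_i = <f, φ_i>, with φ_0 = 1, φ_1 = x, φ_2 = x^2.
G =
  [2, 0, 2/3]
  [0, 2/3, 0]
  [2/3, 0, 2/5],
b = (52/15, -12/5, 12/35).
Solving gives a_0 = 114/35, a_1 = -18/5, a_2 = -32/7, so
  g(x) = -32*x^2/7 - 18*x/5 + 114/35.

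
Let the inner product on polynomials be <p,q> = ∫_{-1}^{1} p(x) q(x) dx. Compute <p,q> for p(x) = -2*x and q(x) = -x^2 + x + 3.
<p,q> = -4/3

Expand the product: p(x)·q(x) = 2*x^3 - 2*x^2 - 6*x.
∫_{-1}^{1} of each monomial x^k gives [2/(k+1) if k even, 0 if k odd]. Integrating term-by-term (or equivalently evaluating the antiderivative F(x) = x^4/2 - 2*x^3/3 - 3*x^2 at the endpoints):
  F(1) − F(−1) = -19/6 − (-11/6) = -4/3.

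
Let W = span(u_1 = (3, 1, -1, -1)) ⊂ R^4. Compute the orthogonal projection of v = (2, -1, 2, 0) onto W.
proj_W(v) = (3/4, 1/4, -1/4, -1/4)

Set up U = [u_1 | ... | u_1] ∈ R^(4×1). The projector onto W = col(U) is P = U (U^T U)^(-1) U^T.
Compute U^T U =
  [12],
and U^T v = (3).
Solve U^T U · c = U^T v for the coefficients: c = (1/4). The projection is proj_W(v) = U c.
Check: (v - proj_W(v)) · u_1 = 0  (should be 0).
Result: proj_W(v) = (3/4, 1/4, -1/4, -1/4).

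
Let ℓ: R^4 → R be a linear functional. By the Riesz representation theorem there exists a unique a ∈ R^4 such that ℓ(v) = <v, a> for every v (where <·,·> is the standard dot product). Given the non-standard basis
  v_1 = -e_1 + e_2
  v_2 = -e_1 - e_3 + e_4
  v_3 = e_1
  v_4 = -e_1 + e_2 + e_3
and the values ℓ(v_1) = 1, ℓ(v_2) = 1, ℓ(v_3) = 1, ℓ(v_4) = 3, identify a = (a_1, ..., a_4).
a = (1, 2, 2, 4)

Write a = (a_1, ..., a_4) in the standard basis. For each basis vector v_i, ℓ(v_i) = <v_i, a> is a linear equation in the a_j's. Collect the n equations into a matrix system V a = ℓ, where row i of V is v_i (expressed in the standard basis). Since V is invertible (lower-triangular with 1s on the diagonal, up to permutation), solve by back-substitution:
  V =
[[-1, 1, 0, 0],
 [-1, 0, -1, 1],
 [1, 0, 0, 0],
 [-1, 1, 1, 0]]
  V a = (1, 1, 1, 3)
Solving gives a = (1, 2, 2, 4).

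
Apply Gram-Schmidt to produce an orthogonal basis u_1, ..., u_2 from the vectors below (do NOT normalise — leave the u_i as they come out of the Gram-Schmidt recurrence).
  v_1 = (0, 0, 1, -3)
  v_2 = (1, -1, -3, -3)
Orthogonal basis:
  u_1 = (0, 0, 1, -3)
  u_2 = (1, -1, -18/5, -6/5)

Apply the Gram-Schmidt recurrence
  u_1 = v_1
  u_i = v_i − Σ_{j<i} ((v_i · u_j) / (u_j · u_j)) · u_j.

Step by step this gives:
  u_1 = (0, 0, 1, -3)
  u_2 = (1, -1, -18/5, -6/5)

Orthogonality check:
  u_2 · u_1 = 0 (should be 0)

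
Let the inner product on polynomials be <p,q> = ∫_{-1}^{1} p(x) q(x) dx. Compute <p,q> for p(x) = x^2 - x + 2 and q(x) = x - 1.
<p,q> = -16/3

Expand the product: p(x)·q(x) = x^3 - 2*x^2 + 3*x - 2.
∫_{-1}^{1} of each monomial x^k gives [2/(k+1) if k even, 0 if k odd]. Integrating term-by-term (or equivalently evaluating the antiderivative F(x) = x^4/4 - 2*x^3/3 + 3*x^2/2 - 2*x at the endpoints):
  F(1) − F(−1) = -11/12 − (53/12) = -16/3.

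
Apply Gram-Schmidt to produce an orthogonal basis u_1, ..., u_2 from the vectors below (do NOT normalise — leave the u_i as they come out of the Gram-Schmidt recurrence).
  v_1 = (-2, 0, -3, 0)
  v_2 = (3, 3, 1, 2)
Orthogonal basis:
  u_1 = (-2, 0, -3, 0)
  u_2 = (21/13, 3, -14/13, 2)

Apply the Gram-Schmidt recurrence
  u_1 = v_1
  u_i = v_i − Σ_{j<i} ((v_i · u_j) / (u_j · u_j)) · u_j.

Step by step this gives:
  u_1 = (-2, 0, -3, 0)
  u_2 = (21/13, 3, -14/13, 2)

Orthogonality check:
  u_2 · u_1 = 0 (should be 0)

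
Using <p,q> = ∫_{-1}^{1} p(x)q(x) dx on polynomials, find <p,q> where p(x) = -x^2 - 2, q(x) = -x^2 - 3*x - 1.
<p,q> = 32/5

Expand the product: p(x)·q(x) = x^4 + 3*x^3 + 3*x^2 + 6*x + 2.
∫_{-1}^{1} of each monomial x^k gives [2/(k+1) if k even, 0 if k odd]. Integrating term-by-term (or equivalently evaluating the antiderivative F(x) = x^5/5 + 3*x^4/4 + x^3 + 3*x^2 + 2*x at the endpoints):
  F(1) − F(−1) = 139/20 − (11/20) = 32/5.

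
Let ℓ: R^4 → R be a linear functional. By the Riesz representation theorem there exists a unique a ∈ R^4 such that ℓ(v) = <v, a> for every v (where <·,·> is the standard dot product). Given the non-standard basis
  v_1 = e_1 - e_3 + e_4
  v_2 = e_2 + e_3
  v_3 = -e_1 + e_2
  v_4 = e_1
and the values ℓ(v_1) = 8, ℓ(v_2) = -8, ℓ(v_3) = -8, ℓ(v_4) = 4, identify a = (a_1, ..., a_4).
a = (4, -4, -4, 0)

Write a = (a_1, ..., a_4) in the standard basis. For each basis vector v_i, ℓ(v_i) = <v_i, a> is a linear equation in the a_j's. Collect the n equations into a matrix system V a = ℓ, where row i of V is v_i (expressed in the standard basis). Since V is invertible (lower-triangular with 1s on the diagonal, up to permutation), solve by back-substitution:
  V =
[[1, 0, -1, 1],
 [0, 1, 1, 0],
 [-1, 1, 0, 0],
 [1, 0, 0, 0]]
  V a = (8, -8, -8, 4)
Solving gives a = (4, -4, -4, 0).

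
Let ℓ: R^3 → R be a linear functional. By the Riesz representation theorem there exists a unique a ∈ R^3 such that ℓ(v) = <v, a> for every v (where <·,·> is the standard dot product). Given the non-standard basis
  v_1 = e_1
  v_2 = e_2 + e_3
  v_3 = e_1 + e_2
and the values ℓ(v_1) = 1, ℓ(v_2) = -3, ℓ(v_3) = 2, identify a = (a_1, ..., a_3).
a = (1, 1, -4)

Write a = (a_1, ..., a_3) in the standard basis. For each basis vector v_i, ℓ(v_i) = <v_i, a> is a linear equation in the a_j's. Collect the n equations into a matrix system V a = ℓ, where row i of V is v_i (expressed in the standard basis). Since V is invertible (lower-triangular with 1s on the diagonal, up to permutation), solve by back-substitution:
  V =
[[1, 0, 0],
 [0, 1, 1],
 [1, 1, 0]]
  V a = (1, -3, 2)
Solving gives a = (1, 1, -4).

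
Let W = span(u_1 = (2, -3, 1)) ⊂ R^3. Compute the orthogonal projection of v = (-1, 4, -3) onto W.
proj_W(v) = (-17/7, 51/14, -17/14)

Set up U = [u_1 | ... | u_1] ∈ R^(3×1). The projector onto W = col(U) is P = U (U^T U)^(-1) U^T.
Compute U^T U =
  [14],
and U^T v = (-17).
Solve U^T U · c = U^T v for the coefficients: c = (-17/14). The projection is proj_W(v) = U c.
Check: (v - proj_W(v)) · u_1 = 0  (should be 0).
Result: proj_W(v) = (-17/7, 51/14, -17/14).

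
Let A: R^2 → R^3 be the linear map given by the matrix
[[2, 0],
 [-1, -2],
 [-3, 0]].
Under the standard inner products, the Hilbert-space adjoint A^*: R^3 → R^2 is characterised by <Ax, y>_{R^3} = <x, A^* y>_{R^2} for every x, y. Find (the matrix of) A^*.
A^* = A^T =
[[2, -1, -3],
 [0, -2, 0]]

For real matrices with standard dot products, the defining identity <Ax, y> = <x, A^* y> gives (Ax)^T y = x^T (A^*) y, i.e. x^T A^T y = x^T (A^*) y. Since this holds for all x, y, we must have A^* = A^T. Therefore
A^* =
[[2, -1, -3],
 [0, -2, 0]].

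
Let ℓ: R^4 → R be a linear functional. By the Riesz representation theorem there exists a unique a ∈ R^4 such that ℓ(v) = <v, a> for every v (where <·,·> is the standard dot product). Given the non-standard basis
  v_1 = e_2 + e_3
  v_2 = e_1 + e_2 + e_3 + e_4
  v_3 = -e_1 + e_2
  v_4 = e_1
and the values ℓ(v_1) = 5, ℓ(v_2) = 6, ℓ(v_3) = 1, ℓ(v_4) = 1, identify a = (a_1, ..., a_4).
a = (1, 2, 3, 0)

Write a = (a_1, ..., a_4) in the standard basis. For each basis vector v_i, ℓ(v_i) = <v_i, a> is a linear equation in the a_j's. Collect the n equations into a matrix system V a = ℓ, where row i of V is v_i (expressed in the standard basis). Since V is invertible (lower-triangular with 1s on the diagonal, up to permutation), solve by back-substitution:
  V =
[[0, 1, 1, 0],
 [1, 1, 1, 1],
 [-1, 1, 0, 0],
 [1, 0, 0, 0]]
  V a = (5, 6, 1, 1)
Solving gives a = (1, 2, 3, 0).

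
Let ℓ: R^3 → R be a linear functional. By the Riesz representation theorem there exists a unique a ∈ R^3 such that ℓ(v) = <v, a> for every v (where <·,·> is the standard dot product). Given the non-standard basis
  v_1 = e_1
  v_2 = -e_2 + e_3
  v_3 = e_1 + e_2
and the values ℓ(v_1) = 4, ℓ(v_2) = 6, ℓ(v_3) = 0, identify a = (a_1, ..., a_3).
a = (4, -4, 2)

Write a = (a_1, ..., a_3) in the standard basis. For each basis vector v_i, ℓ(v_i) = <v_i, a> is a linear equation in the a_j's. Collect the n equations into a matrix system V a = ℓ, where row i of V is v_i (expressed in the standard basis). Since V is invertible (lower-triangular with 1s on the diagonal, up to permutation), solve by back-substitution:
  V =
[[1, 0, 0],
 [0, -1, 1],
 [1, 1, 0]]
  V a = (4, 6, 0)
Solving gives a = (4, -4, 2).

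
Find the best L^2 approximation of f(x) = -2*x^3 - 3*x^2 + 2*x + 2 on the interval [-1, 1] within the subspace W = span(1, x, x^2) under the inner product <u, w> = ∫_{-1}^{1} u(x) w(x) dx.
g(x) = -3*x^2 + 4*x/5 + 2

The best approximation g ∈ W is the orthogonal projection of f onto W. Writing g = a_0 + a_1 x + a_2 x^2, the coefficients solve the normal equations G · a = b where
  G_{ij} = <φ_i, φ_j> and b_i = <f, φ_i>, with φ_0 = 1, φ_1 = x, φ_2 = x^2.
G =
  [2, 0, 2/3]
  [0, 2/3, 0]
  [2/3, 0, 2/5],
b = (2, 8/15, 2/15).
Solving gives a_0 = 2, a_1 = 4/5, a_2 = -3, so
  g(x) = -3*x^2 + 4*x/5 + 2.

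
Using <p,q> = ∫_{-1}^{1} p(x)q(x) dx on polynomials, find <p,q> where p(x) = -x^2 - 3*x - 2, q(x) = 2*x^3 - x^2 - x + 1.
<p,q> = -10/3

Expand the product: p(x)·q(x) = -2*x^5 - 5*x^4 + 4*x^2 - x - 2.
∫_{-1}^{1} of each monomial x^k gives [2/(k+1) if k even, 0 if k odd]. Integrating term-by-term (or equivalently evaluating the antiderivative F(x) = -x^6/3 - x^5 + 4*x^3/3 - x^2/2 - 2*x at the endpoints):
  F(1) − F(−1) = -5/2 − (5/6) = -10/3.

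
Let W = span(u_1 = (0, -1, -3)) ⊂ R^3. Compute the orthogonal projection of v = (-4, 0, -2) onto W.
proj_W(v) = (0, -3/5, -9/5)

Set up U = [u_1 | ... | u_1] ∈ R^(3×1). The projector onto W = col(U) is P = U (U^T U)^(-1) U^T.
Compute U^T U =
  [10],
and U^T v = (6).
Solve U^T U · c = U^T v for the coefficients: c = (3/5). The projection is proj_W(v) = U c.
Check: (v - proj_W(v)) · u_1 = 0  (should be 0).
Result: proj_W(v) = (0, -3/5, -9/5).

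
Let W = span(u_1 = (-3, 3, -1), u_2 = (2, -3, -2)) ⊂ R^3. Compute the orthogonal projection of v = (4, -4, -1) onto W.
proj_W(v) = (79/22, -48/11, -19/22)

Set up U = [u_1 | ... | u_2] ∈ R^(3×2). The projector onto W = col(U) is P = U (U^T U)^(-1) U^T.
Compute U^T U =
  [19, -13]
  [-13, 17],
and U^T v = (-23, 22).
Solve U^T U · c = U^T v for the coefficients: c = (-15/22, 17/22). The projection is proj_W(v) = U c.
Check: (v - proj_W(v)) · u_1 = 0  (should be 0).
Check: (v - proj_W(v)) · u_2 = 0  (should be 0).
Result: proj_W(v) = (79/22, -48/11, -19/22).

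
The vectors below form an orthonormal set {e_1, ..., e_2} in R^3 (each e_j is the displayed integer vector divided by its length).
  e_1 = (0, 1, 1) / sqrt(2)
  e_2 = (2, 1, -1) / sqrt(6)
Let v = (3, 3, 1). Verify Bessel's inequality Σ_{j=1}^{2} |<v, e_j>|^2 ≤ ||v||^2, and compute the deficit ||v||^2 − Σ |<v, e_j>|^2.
Σ |<v, e_j>|^2 = 56/3; ||v||^2 = 19; deficit = 1/3

Write each e_j = u_j / sqrt(<u_j, u_j>) where u_j is the displayed integer vector. Then <v, e_j> = <v, u_j> / sqrt(<u_j, u_j>), so |<v, e_j>|^2 = <v, u_j>^2 / <u_j, u_j>.
Coefficients: <v, e_1> = 4/sqrt(2), <v, e_2> = 8/sqrt(6).
Square and sum: Σ |<v, e_j>|^2 = 56/3.
Compute ||v||^2 = v·v = 19.
Deficit = 19 − 56/3 = 1/3 ≥ 0, confirming Bessel's inequality. (The deficit equals ||v − Σ <v,e_j> e_j||^2, the squared distance from v to span{e_j}.)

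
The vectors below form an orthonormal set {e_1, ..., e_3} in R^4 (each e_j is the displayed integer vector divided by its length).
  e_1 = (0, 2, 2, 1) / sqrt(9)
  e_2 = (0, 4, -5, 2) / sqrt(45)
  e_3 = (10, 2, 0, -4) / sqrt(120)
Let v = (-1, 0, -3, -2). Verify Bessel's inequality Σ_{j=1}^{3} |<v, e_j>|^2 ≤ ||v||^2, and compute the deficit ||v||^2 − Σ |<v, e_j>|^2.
Σ |<v, e_j>|^2 = 59/6; ||v||^2 = 14; deficit = 25/6

Write each e_j = u_j / sqrt(<u_j, u_j>) where u_j is the displayed integer vector. Then <v, e_j> = <v, u_j> / sqrt(<u_j, u_j>), so |<v, e_j>|^2 = <v, u_j>^2 / <u_j, u_j>.
Coefficients: <v, e_1> = -8/sqrt(9), <v, e_2> = 11/sqrt(45), <v, e_3> = -2/sqrt(120).
Square and sum: Σ |<v, e_j>|^2 = 59/6.
Compute ||v||^2 = v·v = 14.
Deficit = 14 − 59/6 = 25/6 ≥ 0, confirming Bessel's inequality. (The deficit equals ||v − Σ <v,e_j> e_j||^2, the squared distance from v to span{e_j}.)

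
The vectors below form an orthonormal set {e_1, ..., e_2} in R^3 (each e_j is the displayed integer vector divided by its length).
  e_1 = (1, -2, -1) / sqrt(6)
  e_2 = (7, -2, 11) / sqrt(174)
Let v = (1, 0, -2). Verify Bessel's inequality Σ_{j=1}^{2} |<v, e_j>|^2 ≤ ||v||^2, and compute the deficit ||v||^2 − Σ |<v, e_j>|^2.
Σ |<v, e_j>|^2 = 81/29; ||v||^2 = 5; deficit = 64/29

Write each e_j = u_j / sqrt(<u_j, u_j>) where u_j is the displayed integer vector. Then <v, e_j> = <v, u_j> / sqrt(<u_j, u_j>), so |<v, e_j>|^2 = <v, u_j>^2 / <u_j, u_j>.
Coefficients: <v, e_1> = 3/sqrt(6), <v, e_2> = -15/sqrt(174).
Square and sum: Σ |<v, e_j>|^2 = 81/29.
Compute ||v||^2 = v·v = 5.
Deficit = 5 − 81/29 = 64/29 ≥ 0, confirming Bessel's inequality. (The deficit equals ||v − Σ <v,e_j> e_j||^2, the squared distance from v to span{e_j}.)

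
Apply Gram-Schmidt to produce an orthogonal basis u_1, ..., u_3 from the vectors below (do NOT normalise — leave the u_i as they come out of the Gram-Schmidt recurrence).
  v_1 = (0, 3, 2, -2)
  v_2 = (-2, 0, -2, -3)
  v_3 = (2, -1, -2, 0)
Orthogonal basis:
  u_1 = (0, 3, 2, -2)
  u_2 = (-2, -6/17, -38/17, -47/17)
  u_3 = (598/285, 24/95, -16/15, -196/285)

Apply the Gram-Schmidt recurrence
  u_1 = v_1
  u_i = v_i − Σ_{j<i} ((v_i · u_j) / (u_j · u_j)) · u_j.

Step by step this gives:
  u_1 = (0, 3, 2, -2)
  u_2 = (-2, -6/17, -38/17, -47/17)
  u_3 = (598/285, 24/95, -16/15, -196/285)

Orthogonality check:
  u_2 · u_1 = 0 (should be 0)
  u_3 · u_1 = 0 (should be 0)
  u_3 · u_2 = 0 (should be 0)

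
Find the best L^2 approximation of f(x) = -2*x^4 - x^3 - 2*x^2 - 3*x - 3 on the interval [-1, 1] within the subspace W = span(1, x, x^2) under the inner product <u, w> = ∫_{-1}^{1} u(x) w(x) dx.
g(x) = -26*x^2/7 - 18*x/5 - 99/35

The best approximation g ∈ W is the orthogonal projection of f onto W. Writing g = a_0 + a_1 x + a_2 x^2, the coefficients solve the normal equations G · a = b where
  G_{ij} = <φ_i, φ_j> and b_i = <f, φ_i>, with φ_0 = 1, φ_1 = x, φ_2 = x^2.
G =
  [2, 0, 2/3]
  [0, 2/3, 0]
  [2/3, 0, 2/5],
b = (-122/15, -12/5, -118/35).
Solving gives a_0 = -99/35, a_1 = -18/5, a_2 = -26/7, so
  g(x) = -26*x^2/7 - 18*x/5 - 99/35.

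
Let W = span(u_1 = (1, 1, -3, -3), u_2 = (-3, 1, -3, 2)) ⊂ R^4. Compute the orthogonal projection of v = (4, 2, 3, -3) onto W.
proj_W(v) = (1681/459, -343/459, 343/153, -1501/459)

Set up U = [u_1 | ... | u_2] ∈ R^(4×2). The projector onto W = col(U) is P = U (U^T U)^(-1) U^T.
Compute U^T U =
  [20, 1]
  [1, 23],
and U^T v = (6, -25).
Solve U^T U · c = U^T v for the coefficients: c = (163/459, -506/459). The projection is proj_W(v) = U c.
Check: (v - proj_W(v)) · u_1 = 0  (should be 0).
Check: (v - proj_W(v)) · u_2 = 0  (should be 0).
Result: proj_W(v) = (1681/459, -343/459, 343/153, -1501/459).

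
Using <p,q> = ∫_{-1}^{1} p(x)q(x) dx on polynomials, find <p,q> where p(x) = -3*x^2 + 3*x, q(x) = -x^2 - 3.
<p,q> = 36/5

Expand the product: p(x)·q(x) = 3*x^4 - 3*x^3 + 9*x^2 - 9*x.
∫_{-1}^{1} of each monomial x^k gives [2/(k+1) if k even, 0 if k odd]. Integrating term-by-term (or equivalently evaluating the antiderivative F(x) = 3*x^5/5 - 3*x^4/4 + 3*x^3 - 9*x^2/2 at the endpoints):
  F(1) − F(−1) = -33/20 − (-177/20) = 36/5.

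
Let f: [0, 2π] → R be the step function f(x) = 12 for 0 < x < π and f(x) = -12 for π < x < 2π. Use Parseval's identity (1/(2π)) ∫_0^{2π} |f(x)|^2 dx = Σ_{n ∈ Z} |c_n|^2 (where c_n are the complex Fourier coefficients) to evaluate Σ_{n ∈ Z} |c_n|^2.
Σ |c_n|^2 = 144

Parseval equates the L^2 energy of f (normalised by 1/(2π)) with the ℓ^2 sum of its Fourier coefficients: (1/(2π)) ∫_0^{2π} |f|^2 = Σ |c_n|^2.
Compute the left side: (1/(2π)) [∫_0^π 12^2 dx + ∫_π^{2π} (-12)^2 dx] = (1/(2π)) · (144π + 144π) = (144 + 144)/2 = 144.
So Σ_{n ∈ Z} |c_n|^2 = 144.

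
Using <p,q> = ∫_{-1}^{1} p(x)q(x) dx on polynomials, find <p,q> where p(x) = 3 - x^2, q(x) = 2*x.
<p,q> = 0

Expand the product: p(x)·q(x) = -2*x^3 + 6*x.
∫_{-1}^{1} of each monomial x^k gives [2/(k+1) if k even, 0 if k odd]. Integrating term-by-term (or equivalently evaluating the antiderivative F(x) = -x^4/2 + 3*x^2 at the endpoints):
  F(1) − F(−1) = 5/2 − (5/2) = 0.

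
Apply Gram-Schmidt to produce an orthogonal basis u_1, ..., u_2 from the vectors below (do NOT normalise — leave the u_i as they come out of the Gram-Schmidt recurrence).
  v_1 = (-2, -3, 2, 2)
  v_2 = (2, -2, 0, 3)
Orthogonal basis:
  u_1 = (-2, -3, 2, 2)
  u_2 = (58/21, -6/7, -16/21, 47/21)

Apply the Gram-Schmidt recurrence
  u_1 = v_1
  u_i = v_i − Σ_{j<i} ((v_i · u_j) / (u_j · u_j)) · u_j.

Step by step this gives:
  u_1 = (-2, -3, 2, 2)
  u_2 = (58/21, -6/7, -16/21, 47/21)

Orthogonality check:
  u_2 · u_1 = 0 (should be 0)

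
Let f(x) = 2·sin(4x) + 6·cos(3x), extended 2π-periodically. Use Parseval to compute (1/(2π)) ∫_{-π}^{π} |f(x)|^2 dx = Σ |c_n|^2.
Σ |c_n|^2 = 20

Expand |f|^2 and use orthogonality of {sin(nx), cos(mx)} on [-π, π]:
  ∫_{-π}^{π} sin(nx)^2 dx = π, ∫ cos(mx)^2 dx = π, and cross terms integrate to 0.
So ∫_{-π}^{π} f(x)^2 dx = 2^2 · π + 6^2 · π = (4 + 36)π.
Divide by 2π: (4 + 36)/2 = 20.
By Parseval, this equals Σ |c_n|^2.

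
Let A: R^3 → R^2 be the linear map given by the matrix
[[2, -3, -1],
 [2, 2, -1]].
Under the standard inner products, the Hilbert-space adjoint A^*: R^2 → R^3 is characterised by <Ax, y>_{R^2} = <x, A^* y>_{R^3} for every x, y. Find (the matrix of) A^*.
A^* = A^T =
[[2, 2],
 [-3, 2],
 [-1, -1]]

For real matrices with standard dot products, the defining identity <Ax, y> = <x, A^* y> gives (Ax)^T y = x^T (A^*) y, i.e. x^T A^T y = x^T (A^*) y. Since this holds for all x, y, we must have A^* = A^T. Therefore
A^* =
[[2, 2],
 [-3, 2],
 [-1, -1]].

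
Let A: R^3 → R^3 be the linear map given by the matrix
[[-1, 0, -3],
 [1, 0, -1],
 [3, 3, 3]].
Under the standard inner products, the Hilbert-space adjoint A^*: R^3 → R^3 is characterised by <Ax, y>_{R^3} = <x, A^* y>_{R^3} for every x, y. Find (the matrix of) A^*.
A^* = A^T =
[[-1, 1, 3],
 [0, 0, 3],
 [-3, -1, 3]]

For real matrices with standard dot products, the defining identity <Ax, y> = <x, A^* y> gives (Ax)^T y = x^T (A^*) y, i.e. x^T A^T y = x^T (A^*) y. Since this holds for all x, y, we must have A^* = A^T. Therefore
A^* =
[[-1, 1, 3],
 [0, 0, 3],
 [-3, -1, 3]].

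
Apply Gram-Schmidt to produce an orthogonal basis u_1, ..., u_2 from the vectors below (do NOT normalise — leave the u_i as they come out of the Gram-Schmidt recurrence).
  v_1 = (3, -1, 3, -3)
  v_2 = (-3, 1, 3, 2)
Orthogonal basis:
  u_1 = (3, -1, 3, -3)
  u_2 = (-9/4, 3/4, 15/4, 5/4)

Apply the Gram-Schmidt recurrence
  u_1 = v_1
  u_i = v_i − Σ_{j<i} ((v_i · u_j) / (u_j · u_j)) · u_j.

Step by step this gives:
  u_1 = (3, -1, 3, -3)
  u_2 = (-9/4, 3/4, 15/4, 5/4)

Orthogonality check:
  u_2 · u_1 = 0 (should be 0)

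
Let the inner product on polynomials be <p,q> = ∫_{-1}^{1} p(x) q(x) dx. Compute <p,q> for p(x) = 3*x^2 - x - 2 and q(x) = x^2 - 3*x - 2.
<p,q> = 88/15

Expand the product: p(x)·q(x) = 3*x^4 - 10*x^3 - 5*x^2 + 8*x + 4.
∫_{-1}^{1} of each monomial x^k gives [2/(k+1) if k even, 0 if k odd]. Integrating term-by-term (or equivalently evaluating the antiderivative F(x) = 3*x^5/5 - 5*x^4/2 - 5*x^3/3 + 4*x^2 + 4*x at the endpoints):
  F(1) − F(−1) = 133/30 − (-43/30) = 88/15.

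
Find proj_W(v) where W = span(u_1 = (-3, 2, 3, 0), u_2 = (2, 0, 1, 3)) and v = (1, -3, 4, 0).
proj_W(v) = (102/299, 120/299, 321/299, 423/299)

Set up U = [u_1 | ... | u_2] ∈ R^(4×2). The projector onto W = col(U) is P = U (U^T U)^(-1) U^T.
Compute U^T U =
  [22, -3]
  [-3, 14],
and U^T v = (3, 6).
Solve U^T U · c = U^T v for the coefficients: c = (60/299, 141/299). The projection is proj_W(v) = U c.
Check: (v - proj_W(v)) · u_1 = 0  (should be 0).
Check: (v - proj_W(v)) · u_2 = 0  (should be 0).
Result: proj_W(v) = (102/299, 120/299, 321/299, 423/299).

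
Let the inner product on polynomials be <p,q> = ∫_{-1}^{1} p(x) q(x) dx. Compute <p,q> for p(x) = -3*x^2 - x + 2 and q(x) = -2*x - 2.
<p,q> = -8/3

Expand the product: p(x)·q(x) = 6*x^3 + 8*x^2 - 2*x - 4.
∫_{-1}^{1} of each monomial x^k gives [2/(k+1) if k even, 0 if k odd]. Integrating term-by-term (or equivalently evaluating the antiderivative F(x) = 3*x^4/2 + 8*x^3/3 - x^2 - 4*x at the endpoints):
  F(1) − F(−1) = -5/6 − (11/6) = -8/3.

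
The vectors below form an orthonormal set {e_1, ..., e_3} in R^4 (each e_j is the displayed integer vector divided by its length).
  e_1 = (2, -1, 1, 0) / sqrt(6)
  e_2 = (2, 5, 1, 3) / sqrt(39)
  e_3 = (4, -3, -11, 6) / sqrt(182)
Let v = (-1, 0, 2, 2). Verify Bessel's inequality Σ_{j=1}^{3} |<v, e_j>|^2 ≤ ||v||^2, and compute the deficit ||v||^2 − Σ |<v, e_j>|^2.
Σ |<v, e_j>|^2 = 2; ||v||^2 = 9; deficit = 7

Write each e_j = u_j / sqrt(<u_j, u_j>) where u_j is the displayed integer vector. Then <v, e_j> = <v, u_j> / sqrt(<u_j, u_j>), so |<v, e_j>|^2 = <v, u_j>^2 / <u_j, u_j>.
Coefficients: <v, e_1> = 0/sqrt(6), <v, e_2> = 6/sqrt(39), <v, e_3> = -14/sqrt(182).
Square and sum: Σ |<v, e_j>|^2 = 2.
Compute ||v||^2 = v·v = 9.
Deficit = 9 − 2 = 7 ≥ 0, confirming Bessel's inequality. (The deficit equals ||v − Σ <v,e_j> e_j||^2, the squared distance from v to span{e_j}.)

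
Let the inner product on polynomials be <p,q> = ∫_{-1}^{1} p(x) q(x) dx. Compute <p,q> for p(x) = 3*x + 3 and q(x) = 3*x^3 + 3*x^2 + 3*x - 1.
<p,q> = 48/5

Expand the product: p(x)·q(x) = 9*x^4 + 18*x^3 + 18*x^2 + 6*x - 3.
∫_{-1}^{1} of each monomial x^k gives [2/(k+1) if k even, 0 if k odd]. Integrating term-by-term (or equivalently evaluating the antiderivative F(x) = 9*x^5/5 + 9*x^4/2 + 6*x^3 + 3*x^2 - 3*x at the endpoints):
  F(1) − F(−1) = 123/10 − (27/10) = 48/5.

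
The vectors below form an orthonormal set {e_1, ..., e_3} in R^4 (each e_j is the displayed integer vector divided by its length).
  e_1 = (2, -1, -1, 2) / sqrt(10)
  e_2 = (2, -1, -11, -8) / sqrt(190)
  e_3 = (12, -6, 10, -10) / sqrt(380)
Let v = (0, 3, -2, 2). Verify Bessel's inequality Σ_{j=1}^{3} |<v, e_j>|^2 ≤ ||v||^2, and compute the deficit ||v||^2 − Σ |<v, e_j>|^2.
Σ |<v, e_j>|^2 = 49/5; ||v||^2 = 17; deficit = 36/5

Write each e_j = u_j / sqrt(<u_j, u_j>) where u_j is the displayed integer vector. Then <v, e_j> = <v, u_j> / sqrt(<u_j, u_j>), so |<v, e_j>|^2 = <v, u_j>^2 / <u_j, u_j>.
Coefficients: <v, e_1> = 3/sqrt(10), <v, e_2> = 3/sqrt(190), <v, e_3> = -58/sqrt(380).
Square and sum: Σ |<v, e_j>|^2 = 49/5.
Compute ||v||^2 = v·v = 17.
Deficit = 17 − 49/5 = 36/5 ≥ 0, confirming Bessel's inequality. (The deficit equals ||v − Σ <v,e_j> e_j||^2, the squared distance from v to span{e_j}.)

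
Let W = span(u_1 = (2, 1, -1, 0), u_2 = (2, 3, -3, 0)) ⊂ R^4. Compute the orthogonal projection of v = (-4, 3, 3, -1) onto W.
proj_W(v) = (-4, 0, 0, 0)

Set up U = [u_1 | ... | u_2] ∈ R^(4×2). The projector onto W = col(U) is P = U (U^T U)^(-1) U^T.
Compute U^T U =
  [6, 10]
  [10, 22],
and U^T v = (-8, -8).
Solve U^T U · c = U^T v for the coefficients: c = (-3, 1). The projection is proj_W(v) = U c.
Check: (v - proj_W(v)) · u_1 = 0  (should be 0).
Check: (v - proj_W(v)) · u_2 = 0  (should be 0).
Result: proj_W(v) = (-4, 0, 0, 0).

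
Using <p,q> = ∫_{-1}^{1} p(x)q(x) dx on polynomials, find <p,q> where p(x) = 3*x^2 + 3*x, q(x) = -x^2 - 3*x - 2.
<p,q> = -56/5

Expand the product: p(x)·q(x) = -3*x^4 - 12*x^3 - 15*x^2 - 6*x.
∫_{-1}^{1} of each monomial x^k gives [2/(k+1) if k even, 0 if k odd]. Integrating term-by-term (or equivalently evaluating the antiderivative F(x) = -3*x^5/5 - 3*x^4 - 5*x^3 - 3*x^2 at the endpoints):
  F(1) − F(−1) = -58/5 − (-2/5) = -56/5.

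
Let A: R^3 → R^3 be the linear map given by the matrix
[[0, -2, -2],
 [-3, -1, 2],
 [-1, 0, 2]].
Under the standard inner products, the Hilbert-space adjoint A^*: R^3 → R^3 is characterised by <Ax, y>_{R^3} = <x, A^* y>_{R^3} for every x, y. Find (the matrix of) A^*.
A^* = A^T =
[[0, -3, -1],
 [-2, -1, 0],
 [-2, 2, 2]]

For real matrices with standard dot products, the defining identity <Ax, y> = <x, A^* y> gives (Ax)^T y = x^T (A^*) y, i.e. x^T A^T y = x^T (A^*) y. Since this holds for all x, y, we must have A^* = A^T. Therefore
A^* =
[[0, -3, -1],
 [-2, -1, 0],
 [-2, 2, 2]].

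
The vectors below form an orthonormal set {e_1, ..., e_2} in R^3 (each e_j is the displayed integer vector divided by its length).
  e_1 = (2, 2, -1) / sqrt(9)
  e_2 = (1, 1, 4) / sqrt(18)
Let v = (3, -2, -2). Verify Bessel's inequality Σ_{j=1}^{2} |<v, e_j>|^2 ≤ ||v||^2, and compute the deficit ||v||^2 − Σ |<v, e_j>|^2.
Σ |<v, e_j>|^2 = 9/2; ||v||^2 = 17; deficit = 25/2

Write each e_j = u_j / sqrt(<u_j, u_j>) where u_j is the displayed integer vector. Then <v, e_j> = <v, u_j> / sqrt(<u_j, u_j>), so |<v, e_j>|^2 = <v, u_j>^2 / <u_j, u_j>.
Coefficients: <v, e_1> = 4/sqrt(9), <v, e_2> = -7/sqrt(18).
Square and sum: Σ |<v, e_j>|^2 = 9/2.
Compute ||v||^2 = v·v = 17.
Deficit = 17 − 9/2 = 25/2 ≥ 0, confirming Bessel's inequality. (The deficit equals ||v − Σ <v,e_j> e_j||^2, the squared distance from v to span{e_j}.)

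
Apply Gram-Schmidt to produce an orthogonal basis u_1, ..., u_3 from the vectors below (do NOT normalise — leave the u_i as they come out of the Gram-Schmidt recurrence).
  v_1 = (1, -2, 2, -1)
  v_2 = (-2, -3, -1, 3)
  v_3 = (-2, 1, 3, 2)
Orthogonal basis:
  u_1 = (1, -2, 2, -1)
  u_2 = (-19/10, -16/5, -4/5, 29/10)
  u_3 = (-382/229, 357/229, 719/229, 342/229)

Apply the Gram-Schmidt recurrence
  u_1 = v_1
  u_i = v_i − Σ_{j<i} ((v_i · u_j) / (u_j · u_j)) · u_j.

Step by step this gives:
  u_1 = (1, -2, 2, -1)
  u_2 = (-19/10, -16/5, -4/5, 29/10)
  u_3 = (-382/229, 357/229, 719/229, 342/229)

Orthogonality check:
  u_2 · u_1 = 0 (should be 0)
  u_3 · u_1 = 0 (should be 0)
  u_3 · u_2 = 0 (should be 0)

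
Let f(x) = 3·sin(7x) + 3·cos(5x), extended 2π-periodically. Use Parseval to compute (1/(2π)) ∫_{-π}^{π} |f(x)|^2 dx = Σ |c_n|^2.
Σ |c_n|^2 = 9

Expand |f|^2 and use orthogonality of {sin(nx), cos(mx)} on [-π, π]:
  ∫_{-π}^{π} sin(nx)^2 dx = π, ∫ cos(mx)^2 dx = π, and cross terms integrate to 0.
So ∫_{-π}^{π} f(x)^2 dx = 3^2 · π + 3^2 · π = (9 + 9)π.
Divide by 2π: (9 + 9)/2 = 9.
By Parseval, this equals Σ |c_n|^2.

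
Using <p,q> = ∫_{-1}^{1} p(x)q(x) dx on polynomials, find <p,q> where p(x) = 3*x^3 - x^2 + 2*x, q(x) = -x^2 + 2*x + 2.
<p,q> = 62/15

Expand the product: p(x)·q(x) = -3*x^5 + 7*x^4 + 2*x^3 + 2*x^2 + 4*x.
∫_{-1}^{1} of each monomial x^k gives [2/(k+1) if k even, 0 if k odd]. Integrating term-by-term (or equivalently evaluating the antiderivative F(x) = -x^6/2 + 7*x^5/5 + x^4/2 + 2*x^3/3 + 2*x^2 at the endpoints):
  F(1) − F(−1) = 61/15 − (-1/15) = 62/15.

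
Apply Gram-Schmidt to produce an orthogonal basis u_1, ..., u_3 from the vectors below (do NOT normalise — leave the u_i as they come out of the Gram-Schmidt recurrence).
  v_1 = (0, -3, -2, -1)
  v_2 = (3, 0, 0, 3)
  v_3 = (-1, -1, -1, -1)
Orthogonal basis:
  u_1 = (0, -3, -2, -1)
  u_2 = (3, -9/14, -3/7, 39/14)
  u_3 = (-5/27, 1/9, -7/27, 5/27)

Apply the Gram-Schmidt recurrence
  u_1 = v_1
  u_i = v_i − Σ_{j<i} ((v_i · u_j) / (u_j · u_j)) · u_j.

Step by step this gives:
  u_1 = (0, -3, -2, -1)
  u_2 = (3, -9/14, -3/7, 39/14)
  u_3 = (-5/27, 1/9, -7/27, 5/27)

Orthogonality check:
  u_2 · u_1 = 0 (should be 0)
  u_3 · u_1 = 0 (should be 0)
  u_3 · u_2 = 0 (should be 0)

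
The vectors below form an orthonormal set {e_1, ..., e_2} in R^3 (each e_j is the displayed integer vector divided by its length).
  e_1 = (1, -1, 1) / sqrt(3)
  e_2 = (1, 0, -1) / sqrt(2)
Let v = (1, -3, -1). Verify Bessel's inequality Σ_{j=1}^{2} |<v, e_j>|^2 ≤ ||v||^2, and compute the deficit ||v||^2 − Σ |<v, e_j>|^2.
Σ |<v, e_j>|^2 = 5; ||v||^2 = 11; deficit = 6

Write each e_j = u_j / sqrt(<u_j, u_j>) where u_j is the displayed integer vector. Then <v, e_j> = <v, u_j> / sqrt(<u_j, u_j>), so |<v, e_j>|^2 = <v, u_j>^2 / <u_j, u_j>.
Coefficients: <v, e_1> = 3/sqrt(3), <v, e_2> = 2/sqrt(2).
Square and sum: Σ |<v, e_j>|^2 = 5.
Compute ||v||^2 = v·v = 11.
Deficit = 11 − 5 = 6 ≥ 0, confirming Bessel's inequality. (The deficit equals ||v − Σ <v,e_j> e_j||^2, the squared distance from v to span{e_j}.)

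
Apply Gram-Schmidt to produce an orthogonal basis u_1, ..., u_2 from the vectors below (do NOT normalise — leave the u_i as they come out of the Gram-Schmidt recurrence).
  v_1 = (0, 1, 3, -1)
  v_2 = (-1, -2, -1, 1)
Orthogonal basis:
  u_1 = (0, 1, 3, -1)
  u_2 = (-1, -16/11, 7/11, 5/11)

Apply the Gram-Schmidt recurrence
  u_1 = v_1
  u_i = v_i − Σ_{j<i} ((v_i · u_j) / (u_j · u_j)) · u_j.

Step by step this gives:
  u_1 = (0, 1, 3, -1)
  u_2 = (-1, -16/11, 7/11, 5/11)

Orthogonality check:
  u_2 · u_1 = 0 (should be 0)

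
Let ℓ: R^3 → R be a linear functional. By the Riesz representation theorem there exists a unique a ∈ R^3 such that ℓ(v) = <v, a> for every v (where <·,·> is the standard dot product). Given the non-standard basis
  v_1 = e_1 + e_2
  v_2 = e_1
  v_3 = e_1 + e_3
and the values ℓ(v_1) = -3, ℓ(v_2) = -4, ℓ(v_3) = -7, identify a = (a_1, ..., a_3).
a = (-4, 1, -3)

Write a = (a_1, ..., a_3) in the standard basis. For each basis vector v_i, ℓ(v_i) = <v_i, a> is a linear equation in the a_j's. Collect the n equations into a matrix system V a = ℓ, where row i of V is v_i (expressed in the standard basis). Since V is invertible (lower-triangular with 1s on the diagonal, up to permutation), solve by back-substitution:
  V =
[[1, 1, 0],
 [1, 0, 0],
 [1, 0, 1]]
  V a = (-3, -4, -7)
Solving gives a = (-4, 1, -3).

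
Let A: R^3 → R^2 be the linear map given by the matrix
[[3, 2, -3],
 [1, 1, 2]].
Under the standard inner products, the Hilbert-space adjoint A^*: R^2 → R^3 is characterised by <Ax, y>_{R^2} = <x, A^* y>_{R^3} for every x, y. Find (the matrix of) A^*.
A^* = A^T =
[[3, 1],
 [2, 1],
 [-3, 2]]

For real matrices with standard dot products, the defining identity <Ax, y> = <x, A^* y> gives (Ax)^T y = x^T (A^*) y, i.e. x^T A^T y = x^T (A^*) y. Since this holds for all x, y, we must have A^* = A^T. Therefore
A^* =
[[3, 1],
 [2, 1],
 [-3, 2]].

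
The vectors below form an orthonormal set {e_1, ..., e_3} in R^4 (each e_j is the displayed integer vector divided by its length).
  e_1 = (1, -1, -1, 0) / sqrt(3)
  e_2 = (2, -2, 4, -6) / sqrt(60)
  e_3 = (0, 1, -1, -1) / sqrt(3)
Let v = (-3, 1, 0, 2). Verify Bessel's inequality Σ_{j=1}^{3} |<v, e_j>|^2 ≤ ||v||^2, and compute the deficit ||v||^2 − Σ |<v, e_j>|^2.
Σ |<v, e_j>|^2 = 37/3; ||v||^2 = 14; deficit = 5/3

Write each e_j = u_j / sqrt(<u_j, u_j>) where u_j is the displayed integer vector. Then <v, e_j> = <v, u_j> / sqrt(<u_j, u_j>), so |<v, e_j>|^2 = <v, u_j>^2 / <u_j, u_j>.
Coefficients: <v, e_1> = -4/sqrt(3), <v, e_2> = -20/sqrt(60), <v, e_3> = -1/sqrt(3).
Square and sum: Σ |<v, e_j>|^2 = 37/3.
Compute ||v||^2 = v·v = 14.
Deficit = 14 − 37/3 = 5/3 ≥ 0, confirming Bessel's inequality. (The deficit equals ||v − Σ <v,e_j> e_j||^2, the squared distance from v to span{e_j}.)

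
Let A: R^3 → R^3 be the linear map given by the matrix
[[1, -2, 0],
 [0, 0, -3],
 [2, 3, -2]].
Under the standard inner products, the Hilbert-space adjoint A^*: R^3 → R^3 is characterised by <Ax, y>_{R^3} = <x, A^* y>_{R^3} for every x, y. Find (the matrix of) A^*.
A^* = A^T =
[[1, 0, 2],
 [-2, 0, 3],
 [0, -3, -2]]

For real matrices with standard dot products, the defining identity <Ax, y> = <x, A^* y> gives (Ax)^T y = x^T (A^*) y, i.e. x^T A^T y = x^T (A^*) y. Since this holds for all x, y, we must have A^* = A^T. Therefore
A^* =
[[1, 0, 2],
 [-2, 0, 3],
 [0, -3, -2]].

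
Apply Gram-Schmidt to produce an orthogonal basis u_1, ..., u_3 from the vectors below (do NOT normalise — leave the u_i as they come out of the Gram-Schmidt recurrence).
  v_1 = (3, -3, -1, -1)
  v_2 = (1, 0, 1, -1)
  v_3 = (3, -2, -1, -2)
Orthogonal basis:
  u_1 = (3, -3, -1, -1)
  u_2 = (11/20, 9/20, 23/20, -17/20)
  u_3 = (1/51, 8/17, -35/51, -2/3)

Apply the Gram-Schmidt recurrence
  u_1 = v_1
  u_i = v_i − Σ_{j<i} ((v_i · u_j) / (u_j · u_j)) · u_j.

Step by step this gives:
  u_1 = (3, -3, -1, -1)
  u_2 = (11/20, 9/20, 23/20, -17/20)
  u_3 = (1/51, 8/17, -35/51, -2/3)

Orthogonality check:
  u_2 · u_1 = 0 (should be 0)
  u_3 · u_1 = 0 (should be 0)
  u_3 · u_2 = 0 (should be 0)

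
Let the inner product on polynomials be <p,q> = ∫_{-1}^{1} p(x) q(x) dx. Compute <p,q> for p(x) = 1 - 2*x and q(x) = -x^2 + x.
<p,q> = -2

Expand the product: p(x)·q(x) = 2*x^3 - 3*x^2 + x.
∫_{-1}^{1} of each monomial x^k gives [2/(k+1) if k even, 0 if k odd]. Integrating term-by-term (or equivalently evaluating the antiderivative F(x) = x^4/2 - x^3 + x^2/2 at the endpoints):
  F(1) − F(−1) = 0 − (2) = -2.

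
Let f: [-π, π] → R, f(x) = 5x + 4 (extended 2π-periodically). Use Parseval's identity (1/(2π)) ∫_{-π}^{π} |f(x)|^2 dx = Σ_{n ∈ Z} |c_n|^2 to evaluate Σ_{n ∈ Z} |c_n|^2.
Σ |c_n|^2 = 25π^2/3 + 16

Expand and integrate term by term over [-π, π]:
  ∫ (5x)^2 dx = 25·(2π^3/3); ∫ 2·5·(4)·x dx = 0 (odd integrand); ∫ 4^2 dx = 16·2π.
So (1/(2π)) ∫_{-π}^{π} (5x + 4)^2 dx = 25π^2/3 + 16 = 25π^2/3 + 16.
Parseval ⇒ Σ |c_n|^2 = 25π^2/3 + 16.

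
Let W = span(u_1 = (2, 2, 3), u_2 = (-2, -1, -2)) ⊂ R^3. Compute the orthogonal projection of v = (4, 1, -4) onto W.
proj_W(v) = (22/9, -19/9, -8/9)

Set up U = [u_1 | ... | u_2] ∈ R^(3×2). The projector onto W = col(U) is P = U (U^T U)^(-1) U^T.
Compute U^T U =
  [17, -12]
  [-12, 9],
and U^T v = (-2, -1).
Solve U^T U · c = U^T v for the coefficients: c = (-10/3, -41/9). The projection is proj_W(v) = U c.
Check: (v - proj_W(v)) · u_1 = 0  (should be 0).
Check: (v - proj_W(v)) · u_2 = 0  (should be 0).
Result: proj_W(v) = (22/9, -19/9, -8/9).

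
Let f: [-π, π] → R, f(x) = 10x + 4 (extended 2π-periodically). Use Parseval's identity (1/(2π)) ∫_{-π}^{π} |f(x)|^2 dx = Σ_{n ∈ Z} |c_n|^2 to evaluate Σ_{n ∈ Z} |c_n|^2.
Σ |c_n|^2 = 100π^2/3 + 16

Expand and integrate term by term over [-π, π]:
  ∫ (10x)^2 dx = 100·(2π^3/3); ∫ 2·10·(4)·x dx = 0 (odd integrand); ∫ 4^2 dx = 16·2π.
So (1/(2π)) ∫_{-π}^{π} (10x + 4)^2 dx = 100π^2/3 + 16 = 100π^2/3 + 16.
Parseval ⇒ Σ |c_n|^2 = 100π^2/3 + 16.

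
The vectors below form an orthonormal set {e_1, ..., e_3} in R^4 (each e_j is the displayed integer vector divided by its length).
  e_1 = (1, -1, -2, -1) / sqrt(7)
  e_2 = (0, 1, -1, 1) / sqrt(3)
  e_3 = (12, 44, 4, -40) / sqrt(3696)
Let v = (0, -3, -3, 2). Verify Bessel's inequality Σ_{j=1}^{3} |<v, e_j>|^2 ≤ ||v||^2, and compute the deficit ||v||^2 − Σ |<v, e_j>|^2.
Σ |<v, e_j>|^2 = 241/11; ||v||^2 = 22; deficit = 1/11

Write each e_j = u_j / sqrt(<u_j, u_j>) where u_j is the displayed integer vector. Then <v, e_j> = <v, u_j> / sqrt(<u_j, u_j>), so |<v, e_j>|^2 = <v, u_j>^2 / <u_j, u_j>.
Coefficients: <v, e_1> = 7/sqrt(7), <v, e_2> = 2/sqrt(3), <v, e_3> = -224/sqrt(3696).
Square and sum: Σ |<v, e_j>|^2 = 241/11.
Compute ||v||^2 = v·v = 22.
Deficit = 22 − 241/11 = 1/11 ≥ 0, confirming Bessel's inequality. (The deficit equals ||v − Σ <v,e_j> e_j||^2, the squared distance from v to span{e_j}.)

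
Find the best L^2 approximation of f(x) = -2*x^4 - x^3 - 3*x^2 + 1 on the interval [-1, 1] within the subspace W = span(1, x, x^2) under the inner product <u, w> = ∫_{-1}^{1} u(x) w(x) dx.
g(x) = -33*x^2/7 - 3*x/5 + 41/35

The best approximation g ∈ W is the orthogonal projection of f onto W. Writing g = a_0 + a_1 x + a_2 x^2, the coefficients solve the normal equations G · a = b where
  G_{ij} = <φ_i, φ_j> and b_i = <f, φ_i>, with φ_0 = 1, φ_1 = x, φ_2 = x^2.
G =
  [2, 0, 2/3]
  [0, 2/3, 0]
  [2/3, 0, 2/5],
b = (-4/5, -2/5, -116/105).
Solving gives a_0 = 41/35, a_1 = -3/5, a_2 = -33/7, so
  g(x) = -33*x^2/7 - 3*x/5 + 41/35.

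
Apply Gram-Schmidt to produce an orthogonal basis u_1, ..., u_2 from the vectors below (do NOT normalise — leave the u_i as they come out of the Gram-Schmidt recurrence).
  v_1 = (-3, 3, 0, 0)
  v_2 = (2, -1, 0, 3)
Orthogonal basis:
  u_1 = (-3, 3, 0, 0)
  u_2 = (1/2, 1/2, 0, 3)

Apply the Gram-Schmidt recurrence
  u_1 = v_1
  u_i = v_i − Σ_{j<i} ((v_i · u_j) / (u_j · u_j)) · u_j.

Step by step this gives:
  u_1 = (-3, 3, 0, 0)
  u_2 = (1/2, 1/2, 0, 3)

Orthogonality check:
  u_2 · u_1 = 0 (should be 0)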